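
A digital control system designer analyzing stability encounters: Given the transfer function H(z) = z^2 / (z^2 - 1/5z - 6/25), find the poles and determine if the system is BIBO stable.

Poles are roots of the denominator: z^2 - 1/5z - 6/25 = 0.
Quadratic formula: z = [-(-1/5) +/- sqrt((-1/5)^2 - 4*(-6/25))] / 2
Discriminant = 1/25 + 24/25 = 1; sqrt = 1.
z = (1/5 +/- 1) / 2 => z = 3/5 or z = -2/5.
|p1| = 3/5, |p2| = 2/5.
For BIBO stability, all poles must lie inside the unit circle (|p| < 1).
System is STABLE since both |p| < 1.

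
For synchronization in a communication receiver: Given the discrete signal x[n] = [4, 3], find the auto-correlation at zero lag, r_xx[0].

The auto-correlation at zero lag r_xx[0] equals the signal energy.
r_xx[0] = sum of x[n]^2 = 4^2 + 3^2
= 16 + 9 = 25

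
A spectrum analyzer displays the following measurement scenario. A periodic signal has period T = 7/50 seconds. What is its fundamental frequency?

The fundamental frequency is the reciprocal of the period.
f = 1/T = 1/(7/50) = 50/7 Hz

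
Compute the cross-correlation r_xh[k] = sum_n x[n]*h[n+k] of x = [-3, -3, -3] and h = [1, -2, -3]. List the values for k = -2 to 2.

Both sequences indexed from 0 and zero outside their support.
Lags with overlap: k = -2 to 2.
  r_xh[-2] = x[2]*h[0] = -3
  r_xh[-1] = x[1]*h[0] + x[2]*h[1] = 3
  r_xh[0] = x[0]*h[0] + x[1]*h[1] + x[2]*h[2] = 12
  r_xh[1] = x[0]*h[1] + x[1]*h[2] = 15
  r_xh[2] = x[0]*h[2] = 9
r_xh = [-3, 3, 12, 15, 9] (for k = -2, ..., 2)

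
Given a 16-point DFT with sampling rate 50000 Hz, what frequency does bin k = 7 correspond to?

The frequency of DFT bin k is: f_k = k * f_s / N
f_7 = 7 * 50000 / 16 = 21875 Hz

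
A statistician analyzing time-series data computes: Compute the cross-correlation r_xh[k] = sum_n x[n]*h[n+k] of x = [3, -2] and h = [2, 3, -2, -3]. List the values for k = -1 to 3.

Both sequences indexed from 0 and zero outside their support.
Lags with overlap: k = -1 to 3.
  r_xh[-1] = x[1]*h[0] = -4
  r_xh[0] = x[0]*h[0] + x[1]*h[1] = 0
  r_xh[1] = x[0]*h[1] + x[1]*h[2] = 13
  r_xh[2] = x[0]*h[2] + x[1]*h[3] = 0
  r_xh[3] = x[0]*h[3] = -9
r_xh = [-4, 0, 13, 0, -9] (for k = -1, ..., 3)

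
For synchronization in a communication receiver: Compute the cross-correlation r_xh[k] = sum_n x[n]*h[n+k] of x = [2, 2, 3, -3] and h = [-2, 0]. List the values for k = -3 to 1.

Both sequences indexed from 0 and zero outside their support.
Lags with overlap: k = -3 to 1.
  r_xh[-3] = x[3]*h[0] = 6
  r_xh[-2] = x[2]*h[0] + x[3]*h[1] = -6
  r_xh[-1] = x[1]*h[0] + x[2]*h[1] = -4
  r_xh[0] = x[0]*h[0] + x[1]*h[1] = -4
  r_xh[1] = x[0]*h[1] = 0
r_xh = [6, -6, -4, -4, 0] (for k = -3, ..., 1)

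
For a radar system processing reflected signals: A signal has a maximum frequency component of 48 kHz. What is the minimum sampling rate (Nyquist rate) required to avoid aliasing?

By the Nyquist-Shannon sampling theorem,
the minimum sampling rate (Nyquist rate) must be at least 2 * f_max.
Nyquist rate = 2 * 48 kHz = 96 kHz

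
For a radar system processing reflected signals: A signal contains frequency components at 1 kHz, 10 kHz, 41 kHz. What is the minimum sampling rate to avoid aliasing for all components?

The highest frequency component is f_max = 41 kHz.
Nyquist rate = 2 * f_max = 2 * 41 kHz = 82 kHz.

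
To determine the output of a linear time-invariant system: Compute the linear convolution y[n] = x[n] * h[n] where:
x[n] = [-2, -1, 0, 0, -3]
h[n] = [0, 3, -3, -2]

y[n] = sum_k x[k]*h[n-k]. Output length = len(x) + len(h) - 1 = 5 + 4 - 1 = 8.
y[0] = -2*0 = 0
y[1] = -1*0 + -2*3 = -6
y[2] = 0*0 + -1*3 + -2*-3 = 3
y[3] = 0*0 + 0*3 + -1*-3 + -2*-2 = 7
y[4] = -3*0 + 0*3 + 0*-3 + -1*-2 = 2
y[5] = -3*3 + 0*-3 + 0*-2 = -9
y[6] = -3*-3 + 0*-2 = 9
y[7] = -3*-2 = 6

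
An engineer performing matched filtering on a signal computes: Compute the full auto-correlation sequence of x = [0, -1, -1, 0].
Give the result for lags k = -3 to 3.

r_xx[k] = sum_m x[m]*x[m+k], indexed from 0, for k = -3 to 3:
  r_xx[-3] = x[3]*x[0] = 0
  r_xx[-2] = x[2]*x[0] + x[3]*x[1] = 0
  r_xx[-1] = x[1]*x[0] + x[2]*x[1] + x[3]*x[2] = 1
  r_xx[0] = x[0]*x[0] + x[1]*x[1] + x[2]*x[2] + x[3]*x[3] = 2
  r_xx[1] = x[0]*x[1] + x[1]*x[2] + x[2]*x[3] = 1
  r_xx[2] = x[0]*x[2] + x[1]*x[3] = 0
  r_xx[3] = x[0]*x[3] = 0
r_xx = [0, 0, 1, 2, 1, 0, 0]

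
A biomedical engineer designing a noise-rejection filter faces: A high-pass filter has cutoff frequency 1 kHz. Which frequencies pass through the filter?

A high-pass filter passes all frequencies above the cutoff frequency 1 kHz and attenuates lower frequencies.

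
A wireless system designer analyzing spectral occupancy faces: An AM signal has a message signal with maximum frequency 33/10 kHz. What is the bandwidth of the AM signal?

In AM (double-sideband), the bandwidth is twice the message frequency.
BW = 2 * f_m = 2 * 33/10 kHz = 33/5 kHz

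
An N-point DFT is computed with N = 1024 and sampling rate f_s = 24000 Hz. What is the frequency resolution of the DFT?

DFT frequency resolution = f_s / N
= 24000 / 1024 = 375/16 Hz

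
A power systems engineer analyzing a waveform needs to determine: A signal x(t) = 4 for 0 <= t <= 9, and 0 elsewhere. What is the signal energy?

Energy = integral of |x(t)|^2 dt over the signal duration
= 4^2 * 9 = 16 * 9 = 144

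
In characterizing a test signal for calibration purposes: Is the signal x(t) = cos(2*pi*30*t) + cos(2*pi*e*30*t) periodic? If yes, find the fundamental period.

f1 = 30 Hz, f2 = 30*e Hz
Ratio f2/f1 = e, which is irrational.
Since the frequency ratio is irrational, no common period exists.
The signal is not periodic.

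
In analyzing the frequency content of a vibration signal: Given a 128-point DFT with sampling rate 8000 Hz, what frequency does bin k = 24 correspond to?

The frequency of DFT bin k is: f_k = k * f_s / N
f_24 = 24 * 8000 / 128 = 1500 Hz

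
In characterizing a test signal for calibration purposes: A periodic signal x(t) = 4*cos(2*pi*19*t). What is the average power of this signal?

Average power of A*cos(wt) is A^2/2.
P = 4^2 / 2 = 16/2 = 8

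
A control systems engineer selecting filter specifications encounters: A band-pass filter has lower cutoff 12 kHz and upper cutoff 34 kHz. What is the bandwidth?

Bandwidth = f_high - f_low
= 34 kHz - 12 kHz = 22 kHz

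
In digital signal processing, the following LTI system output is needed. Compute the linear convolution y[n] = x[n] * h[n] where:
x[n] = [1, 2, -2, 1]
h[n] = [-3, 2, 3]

y[n] = sum_k x[k]*h[n-k]. Output length = len(x) + len(h) - 1 = 4 + 3 - 1 = 6.
y[0] = 1*-3 = -3
y[1] = 2*-3 + 1*2 = -4
y[2] = -2*-3 + 2*2 + 1*3 = 13
y[3] = 1*-3 + -2*2 + 2*3 = -1
y[4] = 1*2 + -2*3 = -4
y[5] = 1*3 = 3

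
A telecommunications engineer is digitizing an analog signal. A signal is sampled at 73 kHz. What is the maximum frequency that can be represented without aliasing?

The maximum frequency that can be represented without aliasing
is the Nyquist frequency: f_max = f_s / 2 = 73 kHz / 2 = 73/2 kHz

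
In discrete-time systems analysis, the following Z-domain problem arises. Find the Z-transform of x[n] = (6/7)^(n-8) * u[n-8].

Time-shifting property: if X(z) = Z{x[n]}, then Z{x[n-d]} = z^(-d) * X(z)
X(z) = z/(z - 6/7) for x[n] = (6/7)^n * u[n]
Z{x[n-8]} = z^(-8) * z/(z - 6/7) = z^(-7)/(z - 6/7)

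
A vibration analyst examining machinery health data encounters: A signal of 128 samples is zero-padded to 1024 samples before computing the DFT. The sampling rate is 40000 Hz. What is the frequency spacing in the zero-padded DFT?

Original DFT: N = 128, resolution = f_s/N = 40000/128 = 625/2 Hz
Zero-padded DFT: N = 1024, resolution = f_s/N = 40000/1024 = 625/16 Hz
Zero-padding interpolates the spectrum (finer frequency grid)
but does NOT improve the true spectral resolution (ability to resolve close frequencies).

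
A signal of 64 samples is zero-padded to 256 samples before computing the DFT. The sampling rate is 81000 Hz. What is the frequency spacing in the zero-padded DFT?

Original DFT: N = 64, resolution = f_s/N = 81000/64 = 10125/8 Hz
Zero-padded DFT: N = 256, resolution = f_s/N = 81000/256 = 10125/32 Hz
Zero-padding interpolates the spectrum (finer frequency grid)
but does NOT improve the true spectral resolution (ability to resolve close frequencies).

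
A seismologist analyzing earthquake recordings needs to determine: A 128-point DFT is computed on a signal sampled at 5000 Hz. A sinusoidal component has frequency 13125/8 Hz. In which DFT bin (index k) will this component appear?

DFT frequency resolution = f_s/N = 5000/128 = 625/16 Hz
Bin index k = f_signal / resolution = 13125/8 / 625/16 = 42
The signal frequency 13125/8 Hz falls in DFT bin k = 42.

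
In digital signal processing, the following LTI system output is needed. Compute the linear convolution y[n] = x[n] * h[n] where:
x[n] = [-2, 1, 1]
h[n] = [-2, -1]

y[n] = sum_k x[k]*h[n-k]. Output length = len(x) + len(h) - 1 = 3 + 2 - 1 = 4.
y[0] = -2*-2 = 4
y[1] = 1*-2 + -2*-1 = 0
y[2] = 1*-2 + 1*-1 = -3
y[3] = 1*-1 = -1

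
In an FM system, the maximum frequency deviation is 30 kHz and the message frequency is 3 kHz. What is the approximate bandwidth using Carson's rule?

Carson's rule: BW = 2*(delta_f + f_m)
= 2*(30 + 3) kHz = 66 kHz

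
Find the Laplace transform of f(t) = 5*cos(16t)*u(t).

Standard pair: cos(wt)*u(t) <-> s/(s^2+w^2)
With w = 16: L{5*cos(16t)*u(t)} = 5s/(s^2+256)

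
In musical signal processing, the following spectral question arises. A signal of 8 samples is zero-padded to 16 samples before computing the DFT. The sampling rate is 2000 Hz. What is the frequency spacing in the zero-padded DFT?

Original DFT: N = 8, resolution = f_s/N = 2000/8 = 250 Hz
Zero-padded DFT: N = 16, resolution = f_s/N = 2000/16 = 125 Hz
Zero-padding interpolates the spectrum (finer frequency grid)
but does NOT improve the true spectral resolution (ability to resolve close frequencies).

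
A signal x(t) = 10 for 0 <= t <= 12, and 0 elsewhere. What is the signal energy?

Energy = integral of |x(t)|^2 dt over the signal duration
= 10^2 * 12 = 100 * 12 = 1200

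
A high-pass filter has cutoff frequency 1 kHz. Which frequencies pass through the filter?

A high-pass filter passes all frequencies above the cutoff frequency 1 kHz and attenuates lower frequencies.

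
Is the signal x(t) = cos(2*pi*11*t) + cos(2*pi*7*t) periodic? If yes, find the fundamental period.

f1 = 11 Hz, f2 = 7 Hz
Period T1 = 1/11, T2 = 1/7
Ratio T1/T2 = 7/11, which is rational.
The signal is periodic with fundamental period T = 1/GCD(11,7) = 1 s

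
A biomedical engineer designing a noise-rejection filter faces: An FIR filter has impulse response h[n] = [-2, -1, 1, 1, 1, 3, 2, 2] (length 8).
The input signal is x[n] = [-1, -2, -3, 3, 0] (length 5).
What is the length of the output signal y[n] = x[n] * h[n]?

For linear convolution, the output length is:
len(y) = len(x) + len(h) - 1 = 5 + 8 - 1 = 12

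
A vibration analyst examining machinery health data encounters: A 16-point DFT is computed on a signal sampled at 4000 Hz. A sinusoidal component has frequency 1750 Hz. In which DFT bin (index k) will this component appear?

DFT frequency resolution = f_s/N = 4000/16 = 250 Hz
Bin index k = f_signal / resolution = 1750 / 250 = 7
The signal frequency 1750 Hz falls in DFT bin k = 7.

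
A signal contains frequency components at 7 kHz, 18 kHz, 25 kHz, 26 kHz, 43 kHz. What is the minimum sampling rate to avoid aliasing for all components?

The highest frequency component is f_max = 43 kHz.
Nyquist rate = 2 * f_max = 2 * 43 kHz = 86 kHz.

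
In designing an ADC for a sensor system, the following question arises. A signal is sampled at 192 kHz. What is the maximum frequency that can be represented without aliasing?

The maximum frequency that can be represented without aliasing
is the Nyquist frequency: f_max = f_s / 2 = 192 kHz / 2 = 96 kHz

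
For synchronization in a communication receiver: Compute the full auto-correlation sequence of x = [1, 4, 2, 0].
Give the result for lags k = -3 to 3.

r_xx[k] = sum_m x[m]*x[m+k], indexed from 0, for k = -3 to 3:
  r_xx[-3] = x[3]*x[0] = 0
  r_xx[-2] = x[2]*x[0] + x[3]*x[1] = 2
  r_xx[-1] = x[1]*x[0] + x[2]*x[1] + x[3]*x[2] = 12
  r_xx[0] = x[0]*x[0] + x[1]*x[1] + x[2]*x[2] + x[3]*x[3] = 21
  r_xx[1] = x[0]*x[1] + x[1]*x[2] + x[2]*x[3] = 12
  r_xx[2] = x[0]*x[2] + x[1]*x[3] = 2
  r_xx[3] = x[0]*x[3] = 0
r_xx = [0, 2, 12, 21, 12, 2, 0]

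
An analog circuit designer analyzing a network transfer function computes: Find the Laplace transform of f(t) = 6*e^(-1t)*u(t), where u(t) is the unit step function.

Standard Laplace transform pair:
e^(-at)*u(t) <-> 1/(s+a)
With a = 1: L{6*e^(-1t)*u(t)} = 6/(s+1), ROC: Re(s) > -1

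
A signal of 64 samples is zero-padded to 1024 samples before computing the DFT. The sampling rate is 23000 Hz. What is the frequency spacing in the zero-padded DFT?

Original DFT: N = 64, resolution = f_s/N = 23000/64 = 2875/8 Hz
Zero-padded DFT: N = 1024, resolution = f_s/N = 23000/1024 = 2875/128 Hz
Zero-padding interpolates the spectrum (finer frequency grid)
but does NOT improve the true spectral resolution (ability to resolve close frequencies).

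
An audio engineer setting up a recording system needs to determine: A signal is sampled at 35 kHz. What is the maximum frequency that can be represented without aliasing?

The maximum frequency that can be represented without aliasing
is the Nyquist frequency: f_max = f_s / 2 = 35 kHz / 2 = 35/2 kHz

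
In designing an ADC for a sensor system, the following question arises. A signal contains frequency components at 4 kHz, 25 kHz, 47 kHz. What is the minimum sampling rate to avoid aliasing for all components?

The highest frequency component is f_max = 47 kHz.
Nyquist rate = 2 * f_max = 2 * 47 kHz = 94 kHz.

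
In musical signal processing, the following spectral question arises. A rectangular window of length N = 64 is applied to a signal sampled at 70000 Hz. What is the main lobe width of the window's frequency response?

For a rectangular window of length N,
the main lobe width in frequency is 2*f_s/N.
= 2*70000/64 = 4375/2 Hz
This determines the minimum frequency separation for resolving two sinusoids.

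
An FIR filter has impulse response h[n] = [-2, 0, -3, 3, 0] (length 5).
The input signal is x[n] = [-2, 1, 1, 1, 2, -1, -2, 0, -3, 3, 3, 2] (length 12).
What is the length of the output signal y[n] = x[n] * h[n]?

For linear convolution, the output length is:
len(y) = len(x) + len(h) - 1 = 12 + 5 - 1 = 16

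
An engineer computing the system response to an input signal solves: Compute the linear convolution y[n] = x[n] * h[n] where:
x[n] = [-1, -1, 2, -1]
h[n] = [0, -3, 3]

y[n] = sum_k x[k]*h[n-k]. Output length = len(x) + len(h) - 1 = 4 + 3 - 1 = 6.
y[0] = -1*0 = 0
y[1] = -1*0 + -1*-3 = 3
y[2] = 2*0 + -1*-3 + -1*3 = 0
y[3] = -1*0 + 2*-3 + -1*3 = -9
y[4] = -1*-3 + 2*3 = 9
y[5] = -1*3 = -3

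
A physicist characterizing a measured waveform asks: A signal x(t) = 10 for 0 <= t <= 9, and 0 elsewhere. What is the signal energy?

Energy = integral of |x(t)|^2 dt over the signal duration
= 10^2 * 9 = 100 * 9 = 900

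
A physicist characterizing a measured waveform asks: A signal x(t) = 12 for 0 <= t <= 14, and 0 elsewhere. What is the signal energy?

Energy = integral of |x(t)|^2 dt over the signal duration
= 12^2 * 14 = 144 * 14 = 2016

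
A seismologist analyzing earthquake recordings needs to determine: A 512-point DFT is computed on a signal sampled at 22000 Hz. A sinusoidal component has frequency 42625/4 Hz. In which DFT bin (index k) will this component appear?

DFT frequency resolution = f_s/N = 22000/512 = 1375/32 Hz
Bin index k = f_signal / resolution = 42625/4 / 1375/32 = 248
The signal frequency 42625/4 Hz falls in DFT bin k = 248.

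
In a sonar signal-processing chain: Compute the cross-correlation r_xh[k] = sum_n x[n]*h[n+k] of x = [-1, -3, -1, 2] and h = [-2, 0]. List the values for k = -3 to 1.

Both sequences indexed from 0 and zero outside their support.
Lags with overlap: k = -3 to 1.
  r_xh[-3] = x[3]*h[0] = -4
  r_xh[-2] = x[2]*h[0] + x[3]*h[1] = 2
  r_xh[-1] = x[1]*h[0] + x[2]*h[1] = 6
  r_xh[0] = x[0]*h[0] + x[1]*h[1] = 2
  r_xh[1] = x[0]*h[1] = 0
r_xh = [-4, 2, 6, 2, 0] (for k = -3, ..., 1)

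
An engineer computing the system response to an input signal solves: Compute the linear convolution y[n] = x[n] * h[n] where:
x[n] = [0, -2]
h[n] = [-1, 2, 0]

y[n] = sum_k x[k]*h[n-k]. Output length = len(x) + len(h) - 1 = 2 + 3 - 1 = 4.
y[0] = 0*-1 = 0
y[1] = -2*-1 + 0*2 = 2
y[2] = -2*2 + 0*0 = -4
y[3] = -2*0 = 0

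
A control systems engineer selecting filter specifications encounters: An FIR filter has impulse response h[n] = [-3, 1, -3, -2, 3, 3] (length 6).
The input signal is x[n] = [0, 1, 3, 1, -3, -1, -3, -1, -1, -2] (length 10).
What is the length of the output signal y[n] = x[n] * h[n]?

For linear convolution, the output length is:
len(y) = len(x) + len(h) - 1 = 10 + 6 - 1 = 15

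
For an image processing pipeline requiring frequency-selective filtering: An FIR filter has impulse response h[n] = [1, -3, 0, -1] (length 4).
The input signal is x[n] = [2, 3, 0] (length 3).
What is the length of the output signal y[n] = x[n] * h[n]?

For linear convolution, the output length is:
len(y) = len(x) + len(h) - 1 = 3 + 4 - 1 = 6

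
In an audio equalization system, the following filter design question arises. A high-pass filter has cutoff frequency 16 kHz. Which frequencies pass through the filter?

A high-pass filter passes all frequencies above the cutoff frequency 16 kHz and attenuates lower frequencies.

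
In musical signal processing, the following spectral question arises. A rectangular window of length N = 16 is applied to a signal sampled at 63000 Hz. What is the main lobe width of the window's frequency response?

For a rectangular window of length N,
the main lobe width in frequency is 2*f_s/N.
= 2*63000/16 = 7875 Hz
This determines the minimum frequency separation for resolving two sinusoids.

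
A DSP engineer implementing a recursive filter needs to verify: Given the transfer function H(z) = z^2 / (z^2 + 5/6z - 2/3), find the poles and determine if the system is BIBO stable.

Poles are roots of the denominator: z^2 + 5/6z - 2/3 = 0.
Quadratic formula: z = [-(5/6) +/- sqrt((5/6)^2 - 4*(-2/3))] / 2
Discriminant = 25/36 + 8/3 = 121/36; sqrt = 11/6.
z = (-5/6 +/- 11/6) / 2 => z = 1/2 or z = -4/3.
|p1| = 4/3, |p2| = 1/2.
For BIBO stability, all poles must lie inside the unit circle (|p| < 1).
System is UNSTABLE since at least one |p| >= 1.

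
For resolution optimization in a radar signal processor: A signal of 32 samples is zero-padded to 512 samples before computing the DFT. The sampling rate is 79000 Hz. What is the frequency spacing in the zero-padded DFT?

Original DFT: N = 32, resolution = f_s/N = 79000/32 = 9875/4 Hz
Zero-padded DFT: N = 512, resolution = f_s/N = 79000/512 = 9875/64 Hz
Zero-padding interpolates the spectrum (finer frequency grid)
but does NOT improve the true spectral resolution (ability to resolve close frequencies).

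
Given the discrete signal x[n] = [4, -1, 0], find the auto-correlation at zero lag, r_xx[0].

The auto-correlation at zero lag r_xx[0] equals the signal energy.
r_xx[0] = sum of x[n]^2 = 4^2 + (-1)^2 + 0^2
= 16 + 1 + 0 = 17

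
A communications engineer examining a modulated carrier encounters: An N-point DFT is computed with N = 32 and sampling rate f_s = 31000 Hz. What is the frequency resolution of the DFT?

DFT frequency resolution = f_s / N
= 31000 / 32 = 3875/4 Hz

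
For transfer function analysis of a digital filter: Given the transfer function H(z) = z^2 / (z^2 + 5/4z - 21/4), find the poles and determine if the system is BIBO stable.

Poles are roots of the denominator: z^2 + 5/4z - 21/4 = 0.
Quadratic formula: z = [-(5/4) +/- sqrt((5/4)^2 - 4*(-21/4))] / 2
Discriminant = 25/16 + 21 = 361/16; sqrt = 19/4.
z = (-5/4 +/- 19/4) / 2 => z = 7/4 or z = -3.
|p1| = 7/4, |p2| = 3.
For BIBO stability, all poles must lie inside the unit circle (|p| < 1).
System is UNSTABLE since at least one |p| >= 1.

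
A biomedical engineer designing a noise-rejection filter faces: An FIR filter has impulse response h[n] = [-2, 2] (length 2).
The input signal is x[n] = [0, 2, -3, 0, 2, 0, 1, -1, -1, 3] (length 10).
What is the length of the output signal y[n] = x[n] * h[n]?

For linear convolution, the output length is:
len(y) = len(x) + len(h) - 1 = 10 + 2 - 1 = 11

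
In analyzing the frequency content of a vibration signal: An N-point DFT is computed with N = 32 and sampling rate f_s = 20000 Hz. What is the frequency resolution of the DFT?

DFT frequency resolution = f_s / N
= 20000 / 32 = 625 Hz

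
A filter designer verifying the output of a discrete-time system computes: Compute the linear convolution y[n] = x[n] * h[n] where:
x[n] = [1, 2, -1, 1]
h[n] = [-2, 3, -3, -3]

y[n] = sum_k x[k]*h[n-k]. Output length = len(x) + len(h) - 1 = 4 + 4 - 1 = 7.
y[0] = 1*-2 = -2
y[1] = 2*-2 + 1*3 = -1
y[2] = -1*-2 + 2*3 + 1*-3 = 5
y[3] = 1*-2 + -1*3 + 2*-3 + 1*-3 = -14
y[4] = 1*3 + -1*-3 + 2*-3 = 0
y[5] = 1*-3 + -1*-3 = 0
y[6] = 1*-3 = -3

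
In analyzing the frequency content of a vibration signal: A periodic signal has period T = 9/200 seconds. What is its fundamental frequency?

The fundamental frequency is the reciprocal of the period.
f = 1/T = 1/(9/200) = 200/9 Hz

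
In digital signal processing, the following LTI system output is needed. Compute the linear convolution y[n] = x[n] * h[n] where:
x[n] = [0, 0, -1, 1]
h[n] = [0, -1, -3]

y[n] = sum_k x[k]*h[n-k]. Output length = len(x) + len(h) - 1 = 4 + 3 - 1 = 6.
y[0] = 0*0 = 0
y[1] = 0*0 + 0*-1 = 0
y[2] = -1*0 + 0*-1 + 0*-3 = 0
y[3] = 1*0 + -1*-1 + 0*-3 = 1
y[4] = 1*-1 + -1*-3 = 2
y[5] = 1*-3 = -3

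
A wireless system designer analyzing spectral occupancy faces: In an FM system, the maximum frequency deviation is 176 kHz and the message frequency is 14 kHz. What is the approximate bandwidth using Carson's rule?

Carson's rule: BW = 2*(delta_f + f_m)
= 2*(176 + 14) kHz = 380 kHz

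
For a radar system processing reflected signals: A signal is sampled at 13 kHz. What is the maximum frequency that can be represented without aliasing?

The maximum frequency that can be represented without aliasing
is the Nyquist frequency: f_max = f_s / 2 = 13 kHz / 2 = 13/2 kHz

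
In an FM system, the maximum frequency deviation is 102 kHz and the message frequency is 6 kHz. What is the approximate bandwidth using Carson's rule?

Carson's rule: BW = 2*(delta_f + f_m)
= 2*(102 + 6) kHz = 216 kHz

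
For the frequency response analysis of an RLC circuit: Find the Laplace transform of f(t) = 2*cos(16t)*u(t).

Standard pair: cos(wt)*u(t) <-> s/(s^2+w^2)
With w = 16: L{2*cos(16t)*u(t)} = 2s/(s^2+256)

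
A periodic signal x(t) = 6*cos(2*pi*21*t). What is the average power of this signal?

Average power of A*cos(wt) is A^2/2.
P = 6^2 / 2 = 36/2 = 18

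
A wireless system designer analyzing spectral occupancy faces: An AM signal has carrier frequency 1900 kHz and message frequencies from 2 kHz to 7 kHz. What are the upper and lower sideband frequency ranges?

Upper sideband (USB) = fc + [fm_low, fm_high] = 1900 + [2, 7] = [1902, 1907] kHz
Lower sideband (LSB) = fc - [fm_high, fm_low] = 1900 - [7, 2] = [1893, 1898] kHz
Total occupied spectrum: 1893 kHz to 1907 kHz (plus carrier at 1900 kHz)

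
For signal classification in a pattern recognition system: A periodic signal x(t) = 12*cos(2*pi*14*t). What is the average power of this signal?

Average power of A*cos(wt) is A^2/2.
P = 12^2 / 2 = 144/2 = 72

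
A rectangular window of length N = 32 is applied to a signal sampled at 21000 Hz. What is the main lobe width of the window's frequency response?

For a rectangular window of length N,
the main lobe width in frequency is 2*f_s/N.
= 2*21000/32 = 2625/2 Hz
This determines the minimum frequency separation for resolving two sinusoids.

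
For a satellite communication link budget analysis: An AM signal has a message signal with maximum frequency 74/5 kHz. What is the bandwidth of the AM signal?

In AM (double-sideband), the bandwidth is twice the message frequency.
BW = 2 * f_m = 2 * 74/5 kHz = 148/5 kHz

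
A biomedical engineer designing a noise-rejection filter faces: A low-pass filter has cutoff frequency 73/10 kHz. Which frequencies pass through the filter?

A low-pass filter passes all frequencies below the cutoff frequency 73/10 kHz and attenuates higher frequencies.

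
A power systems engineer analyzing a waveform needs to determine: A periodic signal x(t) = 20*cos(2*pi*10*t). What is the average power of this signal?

Average power of A*cos(wt) is A^2/2.
P = 20^2 / 2 = 400/2 = 200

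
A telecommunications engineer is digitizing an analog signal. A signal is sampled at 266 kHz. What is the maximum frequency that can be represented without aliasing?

The maximum frequency that can be represented without aliasing
is the Nyquist frequency: f_max = f_s / 2 = 266 kHz / 2 = 133 kHz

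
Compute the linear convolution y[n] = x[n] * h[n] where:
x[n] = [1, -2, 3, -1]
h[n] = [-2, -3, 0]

y[n] = sum_k x[k]*h[n-k]. Output length = len(x) + len(h) - 1 = 4 + 3 - 1 = 6.
y[0] = 1*-2 = -2
y[1] = -2*-2 + 1*-3 = 1
y[2] = 3*-2 + -2*-3 + 1*0 = 0
y[3] = -1*-2 + 3*-3 + -2*0 = -7
y[4] = -1*-3 + 3*0 = 3
y[5] = -1*0 = 0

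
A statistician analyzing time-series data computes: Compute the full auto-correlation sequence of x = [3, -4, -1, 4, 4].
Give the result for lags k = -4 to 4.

r_xx[k] = sum_m x[m]*x[m+k], indexed from 0, for k = -4 to 4:
  r_xx[-4] = x[4]*x[0] = 12
  r_xx[-3] = x[3]*x[0] + x[4]*x[1] = -4
  r_xx[-2] = x[2]*x[0] + x[3]*x[1] + x[4]*x[2] = -23
  r_xx[-1] = x[1]*x[0] + x[2]*x[1] + x[3]*x[2] + x[4]*x[3] = 4
  r_xx[0] = x[0]*x[0] + x[1]*x[1] + x[2]*x[2] + x[3]*x[3] + x[4]*x[4] = 58
  r_xx[1] = x[0]*x[1] + x[1]*x[2] + x[2]*x[3] + x[3]*x[4] = 4
  r_xx[2] = x[0]*x[2] + x[1]*x[3] + x[2]*x[4] = -23
  r_xx[3] = x[0]*x[3] + x[1]*x[4] = -4
  r_xx[4] = x[0]*x[4] = 12
r_xx = [12, -4, -23, 4, 58, 4, -23, -4, 12]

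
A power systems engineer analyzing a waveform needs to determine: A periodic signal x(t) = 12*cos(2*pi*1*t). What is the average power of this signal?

Average power of A*cos(wt) is A^2/2.
P = 12^2 / 2 = 144/2 = 72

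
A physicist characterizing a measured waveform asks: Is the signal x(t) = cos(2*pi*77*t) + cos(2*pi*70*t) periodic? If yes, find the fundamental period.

f1 = 77 Hz, f2 = 70 Hz
Period T1 = 1/77, T2 = 1/70
Ratio T1/T2 = 70/77, which is rational.
The signal is periodic with fundamental period T = 1/GCD(77,70) = 1/7 s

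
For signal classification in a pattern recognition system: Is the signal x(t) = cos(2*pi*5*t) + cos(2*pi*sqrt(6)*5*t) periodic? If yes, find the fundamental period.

f1 = 5 Hz, f2 = 5*sqrt(6) Hz
Ratio f2/f1 = sqrt(6), which is irrational.
Since the frequency ratio is irrational, no common period exists.
The signal is not periodic.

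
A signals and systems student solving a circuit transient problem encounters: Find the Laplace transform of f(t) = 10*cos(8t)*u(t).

Standard pair: cos(wt)*u(t) <-> s/(s^2+w^2)
With w = 8: L{10*cos(8t)*u(t)} = 10s/(s^2+64)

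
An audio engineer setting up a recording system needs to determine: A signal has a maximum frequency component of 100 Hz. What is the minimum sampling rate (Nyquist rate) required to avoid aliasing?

By the Nyquist-Shannon sampling theorem,
the minimum sampling rate (Nyquist rate) must be at least 2 * f_max.
Nyquist rate = 2 * 100 Hz = 200 Hz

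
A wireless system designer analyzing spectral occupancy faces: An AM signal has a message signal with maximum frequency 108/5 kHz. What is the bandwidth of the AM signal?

In AM (double-sideband), the bandwidth is twice the message frequency.
BW = 2 * f_m = 2 * 108/5 kHz = 216/5 kHz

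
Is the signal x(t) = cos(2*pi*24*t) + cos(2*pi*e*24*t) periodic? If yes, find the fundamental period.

f1 = 24 Hz, f2 = 24*e Hz
Ratio f2/f1 = e, which is irrational.
Since the frequency ratio is irrational, no common period exists.
The signal is not periodic.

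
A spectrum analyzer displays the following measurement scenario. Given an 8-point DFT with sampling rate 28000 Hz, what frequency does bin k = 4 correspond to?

The frequency of DFT bin k is: f_k = k * f_s / N
f_4 = 4 * 28000 / 8 = 14000 Hz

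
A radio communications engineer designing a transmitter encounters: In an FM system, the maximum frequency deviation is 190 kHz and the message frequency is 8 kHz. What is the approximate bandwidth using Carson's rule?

Carson's rule: BW = 2*(delta_f + f_m)
= 2*(190 + 8) kHz = 396 kHz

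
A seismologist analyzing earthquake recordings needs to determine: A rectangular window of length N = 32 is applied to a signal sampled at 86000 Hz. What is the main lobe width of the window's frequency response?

For a rectangular window of length N,
the main lobe width in frequency is 2*f_s/N.
= 2*86000/32 = 5375 Hz
This determines the minimum frequency separation for resolving two sinusoids.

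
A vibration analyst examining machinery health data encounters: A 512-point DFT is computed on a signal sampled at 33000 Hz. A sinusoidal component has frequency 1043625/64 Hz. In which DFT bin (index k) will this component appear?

DFT frequency resolution = f_s/N = 33000/512 = 4125/64 Hz
Bin index k = f_signal / resolution = 1043625/64 / 4125/64 = 253
The signal frequency 1043625/64 Hz falls in DFT bin k = 253.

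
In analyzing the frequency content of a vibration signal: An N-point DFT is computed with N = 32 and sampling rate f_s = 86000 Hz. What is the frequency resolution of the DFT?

DFT frequency resolution = f_s / N
= 86000 / 32 = 5375/2 Hz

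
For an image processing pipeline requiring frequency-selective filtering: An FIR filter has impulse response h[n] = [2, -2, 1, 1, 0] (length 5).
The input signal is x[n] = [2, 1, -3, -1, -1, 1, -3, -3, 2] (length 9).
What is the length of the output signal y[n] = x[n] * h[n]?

For linear convolution, the output length is:
len(y) = len(x) + len(h) - 1 = 9 + 5 - 1 = 13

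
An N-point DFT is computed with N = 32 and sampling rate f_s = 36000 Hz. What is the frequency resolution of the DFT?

DFT frequency resolution = f_s / N
= 36000 / 32 = 1125 Hz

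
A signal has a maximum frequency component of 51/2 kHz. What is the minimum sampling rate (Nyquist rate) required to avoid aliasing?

By the Nyquist-Shannon sampling theorem,
the minimum sampling rate (Nyquist rate) must be at least 2 * f_max.
Nyquist rate = 2 * 51/2 kHz = 51 kHz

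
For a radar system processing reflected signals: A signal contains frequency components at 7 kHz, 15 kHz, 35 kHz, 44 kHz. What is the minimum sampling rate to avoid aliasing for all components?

The highest frequency component is f_max = 44 kHz.
Nyquist rate = 2 * f_max = 2 * 44 kHz = 88 kHz.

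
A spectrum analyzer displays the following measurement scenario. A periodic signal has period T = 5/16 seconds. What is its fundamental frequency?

The fundamental frequency is the reciprocal of the period.
f = 1/T = 1/(5/16) = 16/5 Hz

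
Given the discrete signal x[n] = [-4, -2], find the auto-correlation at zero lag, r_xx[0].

The auto-correlation at zero lag r_xx[0] equals the signal energy.
r_xx[0] = sum of x[n]^2 = (-4)^2 + (-2)^2
= 16 + 4 = 20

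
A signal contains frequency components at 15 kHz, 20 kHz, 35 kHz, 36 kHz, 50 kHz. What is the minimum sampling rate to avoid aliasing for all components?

The highest frequency component is f_max = 50 kHz.
Nyquist rate = 2 * f_max = 2 * 50 kHz = 100 kHz.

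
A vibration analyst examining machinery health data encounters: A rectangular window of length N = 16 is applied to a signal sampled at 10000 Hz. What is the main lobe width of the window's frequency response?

For a rectangular window of length N,
the main lobe width in frequency is 2*f_s/N.
= 2*10000/16 = 1250 Hz
This determines the minimum frequency separation for resolving two sinusoids.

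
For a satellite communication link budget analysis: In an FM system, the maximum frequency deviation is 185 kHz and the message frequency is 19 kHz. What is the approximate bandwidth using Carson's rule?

Carson's rule: BW = 2*(delta_f + f_m)
= 2*(185 + 19) kHz = 408 kHz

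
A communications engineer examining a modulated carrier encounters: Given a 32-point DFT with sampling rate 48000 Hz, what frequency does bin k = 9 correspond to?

The frequency of DFT bin k is: f_k = k * f_s / N
f_9 = 9 * 48000 / 32 = 13500 Hz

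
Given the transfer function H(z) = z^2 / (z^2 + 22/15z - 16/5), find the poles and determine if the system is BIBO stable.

Poles are roots of the denominator: z^2 + 22/15z - 16/5 = 0.
Quadratic formula: z = [-(22/15) +/- sqrt((22/15)^2 - 4*(-16/5))] / 2
Discriminant = 484/225 + 64/5 = 3364/225; sqrt = 58/15.
z = (-22/15 +/- 58/15) / 2 => z = 6/5 or z = -8/3.
|p1| = 6/5, |p2| = 8/3.
For BIBO stability, all poles must lie inside the unit circle (|p| < 1).
System is UNSTABLE since at least one |p| >= 1.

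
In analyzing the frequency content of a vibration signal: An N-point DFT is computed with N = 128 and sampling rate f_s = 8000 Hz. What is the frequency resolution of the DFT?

DFT frequency resolution = f_s / N
= 8000 / 128 = 125/2 Hz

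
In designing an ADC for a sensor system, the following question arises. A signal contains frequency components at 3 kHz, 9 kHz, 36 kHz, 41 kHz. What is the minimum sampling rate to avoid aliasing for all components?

The highest frequency component is f_max = 41 kHz.
Nyquist rate = 2 * f_max = 2 * 41 kHz = 82 kHz.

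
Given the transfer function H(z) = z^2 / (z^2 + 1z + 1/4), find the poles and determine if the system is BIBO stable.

Poles are roots of the denominator: z^2 + 1z + 1/4 = 0.
Quadratic formula: z = [-(1) +/- sqrt((1)^2 - 4*(1/4))] / 2
Discriminant = 1 - 1 = 0; sqrt = 0.
z = (-1 +/- 0) / 2 = -1/2 (repeated root).
|p1| = 1/2, |p2| = 1/2.
For BIBO stability, all poles must lie inside the unit circle (|p| < 1).
System is STABLE since both |p| < 1.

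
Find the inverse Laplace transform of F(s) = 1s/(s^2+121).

Standard pair: s/(s^2+w^2) <-> cos(wt)*u(t)
With k=1, w=11: f(t) = cos(11t)*u(t)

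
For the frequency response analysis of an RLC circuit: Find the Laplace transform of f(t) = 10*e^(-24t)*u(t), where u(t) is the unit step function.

Standard Laplace transform pair:
e^(-at)*u(t) <-> 1/(s+a)
With a = 24: L{10*e^(-24t)*u(t)} = 10/(s+24), ROC: Re(s) > -24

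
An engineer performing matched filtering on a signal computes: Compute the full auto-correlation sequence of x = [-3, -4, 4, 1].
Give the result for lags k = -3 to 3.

r_xx[k] = sum_m x[m]*x[m+k], indexed from 0, for k = -3 to 3:
  r_xx[-3] = x[3]*x[0] = -3
  r_xx[-2] = x[2]*x[0] + x[3]*x[1] = -16
  r_xx[-1] = x[1]*x[0] + x[2]*x[1] + x[3]*x[2] = 0
  r_xx[0] = x[0]*x[0] + x[1]*x[1] + x[2]*x[2] + x[3]*x[3] = 42
  r_xx[1] = x[0]*x[1] + x[1]*x[2] + x[2]*x[3] = 0
  r_xx[2] = x[0]*x[2] + x[1]*x[3] = -16
  r_xx[3] = x[0]*x[3] = -3
r_xx = [-3, -16, 0, 42, 0, -16, -3]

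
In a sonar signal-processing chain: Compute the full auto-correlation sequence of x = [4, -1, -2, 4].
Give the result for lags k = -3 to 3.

r_xx[k] = sum_m x[m]*x[m+k], indexed from 0, for k = -3 to 3:
  r_xx[-3] = x[3]*x[0] = 16
  r_xx[-2] = x[2]*x[0] + x[3]*x[1] = -12
  r_xx[-1] = x[1]*x[0] + x[2]*x[1] + x[3]*x[2] = -10
  r_xx[0] = x[0]*x[0] + x[1]*x[1] + x[2]*x[2] + x[3]*x[3] = 37
  r_xx[1] = x[0]*x[1] + x[1]*x[2] + x[2]*x[3] = -10
  r_xx[2] = x[0]*x[2] + x[1]*x[3] = -12
  r_xx[3] = x[0]*x[3] = 16
r_xx = [16, -12, -10, 37, -10, -12, 16]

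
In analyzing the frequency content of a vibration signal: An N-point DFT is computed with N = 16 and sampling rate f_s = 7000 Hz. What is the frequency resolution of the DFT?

DFT frequency resolution = f_s / N
= 7000 / 16 = 875/2 Hz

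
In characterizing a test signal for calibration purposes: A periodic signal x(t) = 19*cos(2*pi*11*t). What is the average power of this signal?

Average power of A*cos(wt) is A^2/2.
P = 19^2 / 2 = 361/2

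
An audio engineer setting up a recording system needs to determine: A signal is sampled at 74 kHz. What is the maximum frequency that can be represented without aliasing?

The maximum frequency that can be represented without aliasing
is the Nyquist frequency: f_max = f_s / 2 = 74 kHz / 2 = 37 kHz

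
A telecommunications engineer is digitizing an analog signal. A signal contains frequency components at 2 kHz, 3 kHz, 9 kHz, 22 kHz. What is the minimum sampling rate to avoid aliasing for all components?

The highest frequency component is f_max = 22 kHz.
Nyquist rate = 2 * f_max = 2 * 22 kHz = 44 kHz.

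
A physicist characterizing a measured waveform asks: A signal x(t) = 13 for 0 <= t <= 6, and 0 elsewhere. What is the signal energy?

Energy = integral of |x(t)|^2 dt over the signal duration
= 13^2 * 6 = 169 * 6 = 1014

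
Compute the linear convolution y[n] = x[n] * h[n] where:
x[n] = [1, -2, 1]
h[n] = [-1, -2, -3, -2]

y[n] = sum_k x[k]*h[n-k]. Output length = len(x) + len(h) - 1 = 3 + 4 - 1 = 6.
y[0] = 1*-1 = -1
y[1] = -2*-1 + 1*-2 = 0
y[2] = 1*-1 + -2*-2 + 1*-3 = 0
y[3] = 1*-2 + -2*-3 + 1*-2 = 2
y[4] = 1*-3 + -2*-2 = 1
y[5] = 1*-2 = -2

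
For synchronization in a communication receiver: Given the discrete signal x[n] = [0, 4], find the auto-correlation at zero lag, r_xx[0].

The auto-correlation at zero lag r_xx[0] equals the signal energy.
r_xx[0] = sum of x[n]^2 = 0^2 + 4^2
= 0 + 16 = 16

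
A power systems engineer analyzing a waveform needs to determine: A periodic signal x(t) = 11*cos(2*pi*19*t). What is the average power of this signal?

Average power of A*cos(wt) is A^2/2.
P = 11^2 / 2 = 121/2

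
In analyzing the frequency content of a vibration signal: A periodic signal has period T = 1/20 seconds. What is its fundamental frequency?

The fundamental frequency is the reciprocal of the period.
f = 1/T = 1/(1/20) = 20 Hz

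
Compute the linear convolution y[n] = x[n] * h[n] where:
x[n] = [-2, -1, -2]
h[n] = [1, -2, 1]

y[n] = sum_k x[k]*h[n-k]. Output length = len(x) + len(h) - 1 = 3 + 3 - 1 = 5.
y[0] = -2*1 = -2
y[1] = -1*1 + -2*-2 = 3
y[2] = -2*1 + -1*-2 + -2*1 = -2
y[3] = -2*-2 + -1*1 = 3
y[4] = -2*1 = -2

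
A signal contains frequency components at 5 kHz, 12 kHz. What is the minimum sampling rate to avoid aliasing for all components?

The highest frequency component is f_max = 12 kHz.
Nyquist rate = 2 * f_max = 2 * 12 kHz = 24 kHz.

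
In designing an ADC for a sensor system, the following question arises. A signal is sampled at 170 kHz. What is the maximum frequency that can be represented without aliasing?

The maximum frequency that can be represented without aliasing
is the Nyquist frequency: f_max = f_s / 2 = 170 kHz / 2 = 85 kHz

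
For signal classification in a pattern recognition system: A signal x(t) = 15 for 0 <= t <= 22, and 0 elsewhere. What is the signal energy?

Energy = integral of |x(t)|^2 dt over the signal duration
= 15^2 * 22 = 225 * 22 = 4950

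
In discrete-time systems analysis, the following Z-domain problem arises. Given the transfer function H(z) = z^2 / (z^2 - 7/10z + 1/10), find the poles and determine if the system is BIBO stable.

Poles are roots of the denominator: z^2 - 7/10z + 1/10 = 0.
Quadratic formula: z = [-(-7/10) +/- sqrt((-7/10)^2 - 4*(1/10))] / 2
Discriminant = 49/100 - 2/5 = 9/100; sqrt = 3/10.
z = (7/10 +/- 3/10) / 2 => z = 1/2 or z = 1/5.
|p1| = 1/5, |p2| = 1/2.
For BIBO stability, all poles must lie inside the unit circle (|p| < 1).
System is STABLE since both |p| < 1.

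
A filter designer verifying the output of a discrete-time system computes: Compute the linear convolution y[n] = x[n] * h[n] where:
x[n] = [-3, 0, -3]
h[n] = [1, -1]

y[n] = sum_k x[k]*h[n-k]. Output length = len(x) + len(h) - 1 = 3 + 2 - 1 = 4.
y[0] = -3*1 = -3
y[1] = 0*1 + -3*-1 = 3
y[2] = -3*1 + 0*-1 = -3
y[3] = -3*-1 = 3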